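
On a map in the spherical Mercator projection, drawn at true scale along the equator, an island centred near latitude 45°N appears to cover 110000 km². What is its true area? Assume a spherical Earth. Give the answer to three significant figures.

Mercator is conformal, so the point scale is isotropic: h = k = sec φ = 1/cos φ.
Areal scale = k² = sec²φ = 1/cos²(45°) = 1/0.7071² = 2.000.
True area = apparent / (areal scale) = 110000 / 2.000 ≈ 55000 km².

55000 km²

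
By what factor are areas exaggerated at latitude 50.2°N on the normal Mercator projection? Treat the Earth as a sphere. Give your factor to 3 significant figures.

2.44

Mercator is conformal, so the point scale is isotropic: h = k = sec φ = 1/cos φ.
Areal scale = k² = sec²φ = 1/cos²(50.2°) = 1/0.6401² = 2.441.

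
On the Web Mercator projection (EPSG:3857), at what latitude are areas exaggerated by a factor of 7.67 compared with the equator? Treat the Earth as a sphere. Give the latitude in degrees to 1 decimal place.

Mercator areal scale is sec²φ.
sec²φ = 7.67  ⇒  cos²φ = 0.1304  ⇒  cos φ = 0.3611.
φ = arccos(0.3611) ≈ 68.8°.

68.8°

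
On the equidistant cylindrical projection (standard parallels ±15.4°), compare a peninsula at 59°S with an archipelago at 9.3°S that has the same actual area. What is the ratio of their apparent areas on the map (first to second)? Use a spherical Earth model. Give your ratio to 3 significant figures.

In the equirectangular projection with standard parallel φ₀ = 15.4° (x = Rλ cos φ₀, y = Rφ), meridians are true-scale (h = 1) and the parallel scale is k = cos φ₀ / cos φ.
Areal scale at 59°: h·k = 1.000 × 1.872 = 1.872.
Areal scale at 9.3°: h·k = 1.000 × 0.9769 = 0.9769.
Ratio = 1.872/0.9769 ≈ 1.92.

1.92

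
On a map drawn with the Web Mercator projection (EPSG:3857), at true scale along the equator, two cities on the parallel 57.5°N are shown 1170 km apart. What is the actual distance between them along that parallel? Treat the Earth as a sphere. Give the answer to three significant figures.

Mercator is conformal, so the point scale is isotropic: h = k = sec φ = 1/cos φ.
Along the parallel at 57.5°, map distances are exaggerated by k = sec 57.5° = 1.861.
True distance = 1170 / 1.861 = 1170 × cos 57.5° ≈ 629 km.

629 km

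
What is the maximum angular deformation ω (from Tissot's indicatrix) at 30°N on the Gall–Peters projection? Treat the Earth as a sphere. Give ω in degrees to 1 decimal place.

23.1°

The Gall–Peters projection is cylindrical equal-area with φ₀ = 45°. Cylindrical equal-area (φ₀ = 45°): h = cos φ / cos 45° along meridians, k = cos 45° / cos φ along parallels; h·k = 1.
At 30°: h = 1.225, k = 0.8165; principal scales a = 1.225, b = 0.8165.
sin(ω/2) = (a − b)/(a + b) = 0.4082/2.041 = 0.2000, so ω = 2 arcsin(0.2000) ≈ 23.1°.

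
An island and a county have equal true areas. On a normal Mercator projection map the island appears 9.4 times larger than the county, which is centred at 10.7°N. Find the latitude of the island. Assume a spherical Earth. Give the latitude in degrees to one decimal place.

71.3°

On Mercator, (apparent₁)/(apparent₂) = sec²φ₁ / sec²φ₂ when true areas are equal.
cos²φ₂ / cos²φ₁ = 9.4  ⇒  cos φ₁ = cos 10.7° / √9.4 = 0.9826/3.066 = 0.3205.
φ₁ = arccos(0.3205) ≈ 71.3°.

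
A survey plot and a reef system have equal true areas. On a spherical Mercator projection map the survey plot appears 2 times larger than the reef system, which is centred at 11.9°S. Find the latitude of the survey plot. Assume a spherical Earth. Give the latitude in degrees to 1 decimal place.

46.2°

Mercator areal scale is sec²φ, so apparent-area ratio = sec²φ₁ / sec²φ₂ = cos²φ₂ / cos²φ₁.
cos²φ₂ / cos²φ₁ = 2  ⇒  cos φ₁ = cos 11.9° / √2 = 0.9785/1.414 = 0.6919.
φ₁ = arccos(0.6919) ≈ 46.2°.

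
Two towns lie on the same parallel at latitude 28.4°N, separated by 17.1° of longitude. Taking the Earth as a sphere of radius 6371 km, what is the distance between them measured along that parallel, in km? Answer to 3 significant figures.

1670 km

Arc length along a parallel = R cos φ · Δλ (with Δλ in radians).
= 6371 × cos 28.4° × (17.1° × π/180) = 6371 × 0.8796 × 0.2985 ≈ 1670 km.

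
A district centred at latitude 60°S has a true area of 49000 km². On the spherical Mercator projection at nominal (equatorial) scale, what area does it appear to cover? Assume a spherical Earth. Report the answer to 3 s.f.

Mercator is conformal, so the point scale is isotropic: h = k = sec φ = 1/cos φ.
Areal scale = k² = sec²φ = 1/cos²(60°) = 1/0.5000² = 4.000.
Apparent area = 49000 × 4.000 ≈ 196000 km².

196000 km²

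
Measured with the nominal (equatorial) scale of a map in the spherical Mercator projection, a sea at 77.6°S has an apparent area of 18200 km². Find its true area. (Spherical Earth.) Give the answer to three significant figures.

839 km²

For Mercator, h = k = sec φ (a conformal cylindrical projection has a single point scale, 1/cos φ).
Areal scale = k² = sec²φ = 1/cos²(77.6°) = 1/0.2147² = 21.69.
True area = apparent / (areal scale) = 18200 / 21.69 ≈ 839 km².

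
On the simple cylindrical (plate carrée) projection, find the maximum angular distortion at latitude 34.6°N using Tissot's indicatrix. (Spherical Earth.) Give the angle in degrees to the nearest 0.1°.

11.1°

Plate carrée maps x = Rλ, y = Rφ. The meridian scale is h = 1 and the parallel scale is k = 1/cos φ = sec φ.
At 34.6°: h = 1.000, k = 1.215; principal scales a = 1.215, b = 1.000.
sin(ω/2) = (a − b)/(a + b) = 0.2149/2.215 = 0.09701, so ω = 2 arcsin(0.09701) ≈ 11.1°.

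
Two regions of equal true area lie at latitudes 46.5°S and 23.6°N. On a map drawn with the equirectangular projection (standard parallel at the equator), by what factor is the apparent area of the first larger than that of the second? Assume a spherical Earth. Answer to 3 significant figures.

Plate carrée maps x = Rλ, y = Rφ. The meridian scale is h = 1 and the parallel scale is k = 1/cos φ = sec φ.
Areal scale at 46.5°: h·k = 1.000 × 1.453 = 1.453.
Areal scale at 23.6°: h·k = 1.000 × 1.091 = 1.091.
Ratio = 1.453/1.091 ≈ 1.33.

1.33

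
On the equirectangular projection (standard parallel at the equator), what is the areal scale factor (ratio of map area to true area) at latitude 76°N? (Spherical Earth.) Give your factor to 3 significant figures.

4.13

In the plate carrée (x = Rλ, y = Rφ), meridians are true-scale (h = 1) and parallels are stretched by k = sec φ.
Areal scale = h·k = 1 × sec φ; at 76°, h = 1.000, k = 4.134, so h·k = 4.134.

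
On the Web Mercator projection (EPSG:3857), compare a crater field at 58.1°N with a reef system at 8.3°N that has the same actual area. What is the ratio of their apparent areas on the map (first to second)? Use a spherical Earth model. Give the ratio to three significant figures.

3.51

On Mercator, area is exaggerated by sec²φ = 1/cos²φ.
At 58.1°: sec²(58.1°) = 1/0.5284² = 3.581.
At 8.3°: sec²(8.3°) = 1/0.9895² = 1.021.
Ratio = 3.581/1.021 = cos²(8.3°)/cos²(58.1°) ≈ 3.51.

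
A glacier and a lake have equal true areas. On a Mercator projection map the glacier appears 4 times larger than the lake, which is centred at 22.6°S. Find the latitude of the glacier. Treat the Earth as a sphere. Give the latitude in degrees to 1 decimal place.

For equal true areas on Mercator, apparent areas scale as sec²φ, so the ratio is cos²φ₂ / cos²φ₁.
cos²φ₂ / cos²φ₁ = 4  ⇒  cos φ₁ = cos 22.6° / √4 = 0.9232/2.000 = 0.4616.
φ₁ = arccos(0.4616) ≈ 62.5°.

62.5°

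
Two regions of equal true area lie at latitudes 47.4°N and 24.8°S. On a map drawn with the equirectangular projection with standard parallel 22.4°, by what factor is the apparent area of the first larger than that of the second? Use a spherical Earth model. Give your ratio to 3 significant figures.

The equidistant cylindrical projection with φ₀ = 22.4° has h = 1 (meridians true) and k = cos φ₀ / cos φ along parallels.
Areal scale at 47.4°: h·k = 1.000 × 1.366 = 1.366.
Areal scale at 24.8°: h·k = 1.000 × 1.018 = 1.018.
Ratio = 1.366/1.018 ≈ 1.34.

1.34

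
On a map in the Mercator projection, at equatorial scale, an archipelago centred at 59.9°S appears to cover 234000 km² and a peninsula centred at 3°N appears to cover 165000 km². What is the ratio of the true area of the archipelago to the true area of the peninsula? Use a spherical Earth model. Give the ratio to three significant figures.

0.358

On Mercator the areal scale is sec²φ, so true area = apparent × cos²φ.
True area of archipelago: 234000 × cos²(59.9°) = 234000 × 0.2515 = 58850 km².
True area of peninsula: 165000 × cos²(3°) = 165000 × 0.9973 = 164500 km².
Ratio = 58850 / 164500 ≈ 0.358.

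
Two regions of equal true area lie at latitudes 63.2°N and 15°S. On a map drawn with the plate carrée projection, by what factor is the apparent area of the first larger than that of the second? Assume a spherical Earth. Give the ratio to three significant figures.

In the plate carrée (x = Rλ, y = Rφ), meridians are true-scale (h = 1) and parallels are stretched by k = sec φ.
Areal scale at 63.2°: h·k = 1.000 × 2.218 = 2.218.
Areal scale at 15°: h·k = 1.000 × 1.035 = 1.035.
Ratio = 2.218/1.035 ≈ 2.14.

2.14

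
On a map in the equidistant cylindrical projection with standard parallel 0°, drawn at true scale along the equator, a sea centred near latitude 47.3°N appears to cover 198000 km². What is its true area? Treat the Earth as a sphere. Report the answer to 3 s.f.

134000 km²

For the equirectangular projection with φ₀ = 0 (plate carrée), h = 1 along meridians and k = sec φ along parallels.
Areal scale = h·k = 1 × sec φ; at 47.3°, h = 1.000, k = 1.475, so h·k = 1.475.
True area = apparent / (areal scale) = 198000 / 1.475 ≈ 134000 km².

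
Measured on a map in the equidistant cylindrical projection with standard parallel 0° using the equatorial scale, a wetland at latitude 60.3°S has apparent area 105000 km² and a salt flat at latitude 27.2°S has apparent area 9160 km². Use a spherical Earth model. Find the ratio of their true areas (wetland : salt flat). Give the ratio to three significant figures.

6.39

On the plate carrée, areal scale = h·k = 1 × sec φ, so true area = apparent × cos φ.
True area of wetland: 105000 × cos(60.3°) = 105000 × 0.4955 = 52020 km².
True area of salt flat: 9160 × cos(27.2°) = 9160 × 0.8894 = 8147 km².
Ratio = 52020 / 8147 ≈ 6.39.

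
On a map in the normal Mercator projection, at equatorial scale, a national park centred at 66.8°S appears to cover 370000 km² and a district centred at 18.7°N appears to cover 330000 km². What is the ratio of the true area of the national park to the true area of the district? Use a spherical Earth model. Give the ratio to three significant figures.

Since Mercator area scale is 1/cos²φ, the true area equals the apparent area multiplied by cos²φ.
True area of national park: 370000 × cos²(66.8°) = 370000 × 0.1552 = 57420 km².
True area of district: 330000 × cos²(18.7°) = 330000 × 0.8972 = 296100 km².
Ratio = 57420 / 296100 ≈ 0.194.

0.194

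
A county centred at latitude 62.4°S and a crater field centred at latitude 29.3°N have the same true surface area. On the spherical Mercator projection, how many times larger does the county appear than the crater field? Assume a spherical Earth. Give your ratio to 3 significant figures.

On Mercator, area is exaggerated by sec²φ = 1/cos²φ.
At 62.4°: sec²(62.4°) = 1/0.4633² = 4.659.
At 29.3°: sec²(29.3°) = 1/0.8721² = 1.315.
Ratio = 4.659/1.315 = cos²(29.3°)/cos²(62.4°) ≈ 3.54.

3.54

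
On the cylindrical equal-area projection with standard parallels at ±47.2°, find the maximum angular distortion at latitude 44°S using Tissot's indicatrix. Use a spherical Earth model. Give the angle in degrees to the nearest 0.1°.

6.5°

Cylindrical equal-area (φ₀ = 47.2°): h = cos φ / cos 47.2° along meridians, k = cos 47.2° / cos φ along parallels; h·k = 1.
At 44°: h = 1.059, k = 0.9445; principal scales a = 1.059, b = 0.9445.
sin(ω/2) = (a − b)/(a + b) = 0.1142/2.003 = 0.05700, so ω = 2 arcsin(0.05700) ≈ 6.5°.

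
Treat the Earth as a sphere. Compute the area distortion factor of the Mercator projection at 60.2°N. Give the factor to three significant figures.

The Mercator projection is conformal; its linear scale factor is the same in every direction and equals sec φ = 1/cos φ.
Areal scale = k² = sec²φ = 1/cos²(60.2°) = 1/0.4970² = 4.049.

4.05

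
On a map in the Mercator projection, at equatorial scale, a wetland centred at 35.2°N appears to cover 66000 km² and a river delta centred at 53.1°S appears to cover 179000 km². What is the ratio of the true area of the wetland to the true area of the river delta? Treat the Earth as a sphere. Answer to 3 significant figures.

0.683

On Mercator the areal scale is sec²φ, so true area = apparent × cos²φ.
True area of wetland: 66000 × cos²(35.2°) = 66000 × 0.6677 = 44070 km².
True area of river delta: 179000 × cos²(53.1°) = 179000 × 0.3605 = 64530 km².
Ratio = 44070 / 64530 ≈ 0.683.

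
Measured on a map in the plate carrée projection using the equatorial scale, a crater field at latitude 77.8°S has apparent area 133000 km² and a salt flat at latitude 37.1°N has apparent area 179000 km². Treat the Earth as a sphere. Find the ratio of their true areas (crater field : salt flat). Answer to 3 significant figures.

0.197

On the plate carrée, areal scale = h·k = 1 × sec φ, so true area = apparent × cos φ.
True area of crater field: 133000 × cos(77.8°) = 133000 × 0.2113 = 28110 km².
True area of salt flat: 179000 × cos(37.1°) = 179000 × 0.7976 = 142800 km².
Ratio = 28110 / 142800 ≈ 0.197.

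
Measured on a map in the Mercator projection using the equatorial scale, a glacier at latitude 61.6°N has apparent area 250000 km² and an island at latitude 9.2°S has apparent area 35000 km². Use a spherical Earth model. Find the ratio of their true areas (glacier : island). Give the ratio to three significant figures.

Mercator's areal exaggeration is sec²φ; hence true area = (apparent area) · cos²φ.
True area of glacier: 250000 × cos²(61.6°) = 250000 × 0.2262 = 56550 km².
True area of island: 35000 × cos²(9.2°) = 35000 × 0.9744 = 34110 km².
Ratio = 56550 / 34110 ≈ 1.66.

1.66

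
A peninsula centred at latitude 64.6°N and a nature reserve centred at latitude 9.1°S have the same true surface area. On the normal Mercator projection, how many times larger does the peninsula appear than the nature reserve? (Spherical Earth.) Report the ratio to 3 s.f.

5.30

Mercator areal scale is sec²φ.
At 64.6°: sec²(64.6°) = 1/0.4289² = 5.435.
At 9.1°: sec²(9.1°) = 1/0.9874² = 1.026.
Ratio = 5.435/1.026 = cos²(9.1°)/cos²(64.6°) ≈ 5.30.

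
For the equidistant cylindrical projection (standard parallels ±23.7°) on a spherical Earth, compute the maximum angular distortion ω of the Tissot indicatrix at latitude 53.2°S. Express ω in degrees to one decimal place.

In the equirectangular projection with standard parallel φ₀ = 23.7° (x = Rλ cos φ₀, y = Rφ), meridians are true-scale (h = 1) and the parallel scale is k = cos φ₀ / cos φ.
At 53.2°: h = 1.000, k = 1.529; principal scales a = 1.529, b = 1.000.
sin(ω/2) = (a − b)/(a + b) = 0.5286/2.529 = 0.2090, so ω = 2 arcsin(0.2090) ≈ 24.1°.

24.1°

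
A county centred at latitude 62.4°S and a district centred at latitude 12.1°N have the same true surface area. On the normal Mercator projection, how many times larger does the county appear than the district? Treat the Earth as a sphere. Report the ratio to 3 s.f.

On Mercator, area is exaggerated by sec²φ = 1/cos²φ.
At 62.4°: sec²(62.4°) = 1/0.4633² = 4.659.
At 12.1°: sec²(12.1°) = 1/0.9778² = 1.046.
Ratio = 4.659/1.046 = cos²(12.1°)/cos²(62.4°) ≈ 4.45.

4.45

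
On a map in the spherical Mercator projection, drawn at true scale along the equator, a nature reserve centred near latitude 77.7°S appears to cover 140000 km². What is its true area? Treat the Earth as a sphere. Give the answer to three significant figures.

For Mercator, h = k = sec φ (a conformal cylindrical projection has a single point scale, 1/cos φ).
Areal scale = k² = sec²φ = 1/cos²(77.7°) = 1/0.2130² = 22.04.
True area = apparent / (areal scale) = 140000 / 22.04 ≈ 6350 km².

6350 km²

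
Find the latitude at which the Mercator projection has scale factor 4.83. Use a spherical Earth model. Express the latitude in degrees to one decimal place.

Mercator scale is k = sec φ = 1/cos φ.
1/cos φ = 4.83  ⇒  cos φ = 0.2070  ⇒  φ = arccos(0.2070) ≈ 78.1°.

78.1°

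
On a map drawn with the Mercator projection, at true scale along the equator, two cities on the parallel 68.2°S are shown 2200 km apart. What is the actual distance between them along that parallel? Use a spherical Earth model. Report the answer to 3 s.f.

817 km

The Mercator projection is conformal; its linear scale factor is the same in every direction and equals sec φ = 1/cos φ.
Along the parallel at 68.2°, map distances are exaggerated by k = sec 68.2° = 2.693.
True distance = 2200 / 2.693 = 2200 × cos 68.2° ≈ 817 km.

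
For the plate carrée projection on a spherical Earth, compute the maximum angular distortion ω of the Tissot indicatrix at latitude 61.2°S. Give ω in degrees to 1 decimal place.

40.9°

In the plate carrée (x = Rλ, y = Rφ), meridians are true-scale (h = 1) and parallels are stretched by k = sec φ.
At 61.2°: h = 1.000, k = 2.076; principal scales a = 2.076, b = 1.000.
sin(ω/2) = (a − b)/(a + b) = 1.076/3.076 = 0.3498, so ω = 2 arcsin(0.3498) ≈ 40.9°.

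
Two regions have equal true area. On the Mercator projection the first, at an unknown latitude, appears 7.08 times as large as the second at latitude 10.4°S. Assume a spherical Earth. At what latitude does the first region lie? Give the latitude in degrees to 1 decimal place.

68.3°

Mercator areal scale is sec²φ, so apparent-area ratio = sec²φ₁ / sec²φ₂ = cos²φ₂ / cos²φ₁.
cos²φ₂ / cos²φ₁ = 7.08  ⇒  cos φ₁ = cos 10.4° / √7.08 = 0.9836/2.661 = 0.3696.
φ₁ = arccos(0.3696) ≈ 68.3°.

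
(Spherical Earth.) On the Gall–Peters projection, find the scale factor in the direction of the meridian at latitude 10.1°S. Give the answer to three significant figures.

Gall–Peters is a cylindrical equal-area projection with standard parallels at ±45°. For cylindrical equal-area with standard parallel φ₀, h = cos φ / cos φ₀ and k = cos φ₀ / cos φ, so h·k = 1.
h = cos 10.1° / cos 45° = 0.9845/0.7071 = 1.392.

1.39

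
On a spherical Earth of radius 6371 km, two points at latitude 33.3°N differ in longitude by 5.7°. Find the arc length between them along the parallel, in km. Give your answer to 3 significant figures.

Arc length along a parallel = R cos φ · Δλ (with Δλ in radians).
= 6371 × cos 33.3° × (5.7° × π/180) = 6371 × 0.8358 × 0.09948 ≈ 530 km.

530 km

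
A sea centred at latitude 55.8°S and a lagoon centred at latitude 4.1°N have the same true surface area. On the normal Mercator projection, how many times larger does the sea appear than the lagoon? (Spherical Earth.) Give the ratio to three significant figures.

3.15

Mercator is conformal with k = sec φ, so areal scale = k² = sec²φ.
At 55.8°: sec²(55.8°) = 1/0.5621² = 3.165.
At 4.1°: sec²(4.1°) = 1/0.9974² = 1.005.
Ratio = 3.165/1.005 = cos²(4.1°)/cos²(55.8°) ≈ 3.15.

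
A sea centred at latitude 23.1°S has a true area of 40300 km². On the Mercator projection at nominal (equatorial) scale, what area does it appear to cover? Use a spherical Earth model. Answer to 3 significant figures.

Mercator is conformal, so the point scale is isotropic: h = k = sec φ = 1/cos φ.
Areal scale = k² = sec²φ = 1/cos²(23.1°) = 1/0.9198² = 1.182.
Apparent area = 40300 × 1.182 ≈ 47600 km².

47600 km²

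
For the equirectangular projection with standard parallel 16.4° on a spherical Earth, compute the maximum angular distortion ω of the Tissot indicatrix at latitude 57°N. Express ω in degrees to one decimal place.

The equidistant cylindrical projection with φ₀ = 16.4° has h = 1 (meridians true) and k = cos φ₀ / cos φ along parallels.
At 57°: h = 1.000, k = 1.761; principal scales a = 1.761, b = 1.000.
sin(ω/2) = (a − b)/(a + b) = 0.7614/2.761 = 0.2757, so ω = 2 arcsin(0.2757) ≈ 32.0°.

32.0°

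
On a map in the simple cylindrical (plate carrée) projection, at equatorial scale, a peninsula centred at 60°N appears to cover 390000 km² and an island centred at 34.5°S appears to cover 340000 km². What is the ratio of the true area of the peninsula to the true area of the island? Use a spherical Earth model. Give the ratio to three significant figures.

Plate carrée has h = 1 and k = sec φ, giving areal scale sec φ; true area = (apparent area) · cos φ.
True area of peninsula: 390000 × cos(60°) = 390000 × 0.5000 = 195000 km².
True area of island: 340000 × cos(34.5°) = 340000 × 0.8241 = 280200 km².
Ratio = 195000 / 280200 ≈ 0.696.

0.696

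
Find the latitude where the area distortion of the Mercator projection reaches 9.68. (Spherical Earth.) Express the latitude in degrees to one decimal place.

71.3°

Mercator areal scale is sec²φ.
sec²φ = 9.68  ⇒  cos²φ = 0.1033  ⇒  cos φ = 0.3214.
φ = arccos(0.3214) ≈ 71.3°.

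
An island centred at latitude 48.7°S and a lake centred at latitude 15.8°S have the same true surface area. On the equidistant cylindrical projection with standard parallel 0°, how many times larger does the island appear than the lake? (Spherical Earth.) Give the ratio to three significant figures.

1.46

For the equirectangular projection with φ₀ = 0 (plate carrée), h = 1 along meridians and k = sec φ along parallels.
Areal scale at 48.7°: h·k = 1.000 × 1.515 = 1.515.
Areal scale at 15.8°: h·k = 1.000 × 1.039 = 1.039.
Ratio = 1.515/1.039 ≈ 1.46.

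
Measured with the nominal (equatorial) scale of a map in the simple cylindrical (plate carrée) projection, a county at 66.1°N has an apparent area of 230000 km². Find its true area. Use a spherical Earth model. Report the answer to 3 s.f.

93200 km²

Plate carrée maps x = Rλ, y = Rφ. The meridian scale is h = 1 and the parallel scale is k = 1/cos φ = sec φ.
Areal scale = h·k = 1 × sec φ; at 66.1°, h = 1.000, k = 2.468, so h·k = 2.468.
True area = apparent / (areal scale) = 230000 / 2.468 ≈ 93200 km².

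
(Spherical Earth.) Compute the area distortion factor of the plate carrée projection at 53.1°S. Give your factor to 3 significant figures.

Plate carrée maps x = Rλ, y = Rφ. The meridian scale is h = 1 and the parallel scale is k = 1/cos φ = sec φ.
Areal scale = h·k = 1 × sec φ; at 53.1°, h = 1.000, k = 1.666, so h·k = 1.666.

1.67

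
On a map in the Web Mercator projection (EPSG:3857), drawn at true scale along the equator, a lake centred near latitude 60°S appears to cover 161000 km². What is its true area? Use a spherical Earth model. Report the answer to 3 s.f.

40300 km²

The Mercator projection is conformal; its linear scale factor is the same in every direction and equals sec φ = 1/cos φ.
Areal scale = k² = sec²φ = 1/cos²(60°) = 1/0.5000² = 4.000.
True area = apparent / (areal scale) = 161000 / 4.000 ≈ 40300 km².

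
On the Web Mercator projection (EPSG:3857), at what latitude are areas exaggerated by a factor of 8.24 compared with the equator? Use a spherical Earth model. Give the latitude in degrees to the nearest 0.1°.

Mercator areal scale is sec²φ.
sec²φ = 8.24  ⇒  cos²φ = 0.1214  ⇒  cos φ = 0.3484.
φ = arccos(0.3484) ≈ 69.6°.

69.6°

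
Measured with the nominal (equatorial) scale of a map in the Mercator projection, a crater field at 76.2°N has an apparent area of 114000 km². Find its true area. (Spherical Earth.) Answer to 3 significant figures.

6490 km²

Mercator is conformal, so the point scale is isotropic: h = k = sec φ = 1/cos φ.
Areal scale = k² = sec²φ = 1/cos²(76.2°) = 1/0.2385² = 17.58.
True area = apparent / (areal scale) = 114000 / 17.58 ≈ 6490 km².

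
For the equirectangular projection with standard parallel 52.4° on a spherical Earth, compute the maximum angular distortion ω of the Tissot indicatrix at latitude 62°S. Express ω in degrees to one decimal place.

15.0°

In the equirectangular projection with standard parallel φ₀ = 52.4° (x = Rλ cos φ₀, y = Rφ), meridians are true-scale (h = 1) and the parallel scale is k = cos φ₀ / cos φ.
At 62°: h = 1.000, k = 1.300; principal scales a = 1.300, b = 1.000.
sin(ω/2) = (a − b)/(a + b) = 0.2996/2.300 = 0.1303, so ω = 2 arcsin(0.1303) ≈ 15.0°.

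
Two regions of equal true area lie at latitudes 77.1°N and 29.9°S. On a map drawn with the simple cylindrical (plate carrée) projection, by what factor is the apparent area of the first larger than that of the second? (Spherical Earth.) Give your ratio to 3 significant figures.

In the plate carrée (x = Rλ, y = Rφ), meridians are true-scale (h = 1) and parallels are stretched by k = sec φ.
Areal scale at 77.1°: h·k = 1.000 × 4.479 = 4.479.
Areal scale at 29.9°: h·k = 1.000 × 1.154 = 1.154.
Ratio = 4.479/1.154 ≈ 3.88.

3.88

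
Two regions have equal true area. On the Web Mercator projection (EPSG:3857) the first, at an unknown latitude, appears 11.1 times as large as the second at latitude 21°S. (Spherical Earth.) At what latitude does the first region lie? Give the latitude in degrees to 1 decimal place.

On Mercator, (apparent₁)/(apparent₂) = sec²φ₁ / sec²φ₂ when true areas are equal.
cos²φ₂ / cos²φ₁ = 11.1  ⇒  cos φ₁ = cos 21° / √11.1 = 0.9336/3.332 = 0.2802.
φ₁ = arccos(0.2802) ≈ 73.7°.

73.7°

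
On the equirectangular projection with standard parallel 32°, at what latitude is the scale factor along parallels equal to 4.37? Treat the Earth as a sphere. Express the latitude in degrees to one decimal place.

The equidistant cylindrical projection with φ₀ = 32° has h = 1 (meridians true) and k = cos φ₀ / cos φ along parallels.
k = cos φ₀ / cos φ = 4.37  ⇒  cos φ = cos 32° / 4.37 = 0.1941.
φ = arccos(0.1941) ≈ 78.8°.

78.8°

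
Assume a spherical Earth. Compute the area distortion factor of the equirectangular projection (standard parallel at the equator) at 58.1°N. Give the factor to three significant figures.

1.89

Plate carrée maps x = Rλ, y = Rφ. The meridian scale is h = 1 and the parallel scale is k = 1/cos φ = sec φ.
Areal scale = h·k = 1 × sec φ; at 58.1°, h = 1.000, k = 1.892, so h·k = 1.892.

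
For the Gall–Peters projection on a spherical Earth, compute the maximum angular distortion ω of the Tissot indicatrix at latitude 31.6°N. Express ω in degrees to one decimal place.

21.2°

The Gall–Peters projection is cylindrical equal-area with φ₀ = 45°. For cylindrical equal-area with standard parallel φ₀, h = cos φ / cos φ₀ and k = cos φ₀ / cos φ, so h·k = 1.
At 31.6°: h = 1.205, k = 0.8302; principal scales a = 1.205, b = 0.8302.
sin(ω/2) = (a − b)/(a + b) = 0.3743/2.035 = 0.1840, so ω = 2 arcsin(0.1840) ≈ 21.2°.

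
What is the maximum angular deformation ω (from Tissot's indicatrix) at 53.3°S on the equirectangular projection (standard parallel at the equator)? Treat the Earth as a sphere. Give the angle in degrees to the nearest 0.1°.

29.2°

In the plate carrée (x = Rλ, y = Rφ), meridians are true-scale (h = 1) and parallels are stretched by k = sec φ.
At 53.3°: h = 1.000, k = 1.673; principal scales a = 1.673, b = 1.000.
sin(ω/2) = (a − b)/(a + b) = 0.6733/2.673 = 0.2519, so ω = 2 arcsin(0.2519) ≈ 29.2°.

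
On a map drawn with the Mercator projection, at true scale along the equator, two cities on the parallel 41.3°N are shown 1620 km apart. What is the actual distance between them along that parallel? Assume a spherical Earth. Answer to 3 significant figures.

The Mercator projection is conformal; its linear scale factor is the same in every direction and equals sec φ = 1/cos φ.
Along the parallel at 41.3°, map distances are exaggerated by k = sec 41.3° = 1.331.
True distance = 1620 / 1.331 = 1620 × cos 41.3° ≈ 1220 km.

1220 km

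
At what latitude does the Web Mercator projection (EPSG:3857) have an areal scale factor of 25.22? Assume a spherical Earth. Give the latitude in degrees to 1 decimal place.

Mercator areal scale is sec²φ.
sec²φ = 25.22  ⇒  cos²φ = 0.03965  ⇒  cos φ = 0.1991.
φ = arccos(0.1991) ≈ 78.5°.

78.5°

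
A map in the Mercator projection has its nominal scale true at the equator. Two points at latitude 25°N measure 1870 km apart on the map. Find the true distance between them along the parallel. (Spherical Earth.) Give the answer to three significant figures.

For Mercator, h = k = sec φ (a conformal cylindrical projection has a single point scale, 1/cos φ).
Along the parallel at 25°, map distances are exaggerated by k = sec 25° = 1.103.
True distance = 1870 / 1.103 = 1870 × cos 25° ≈ 1690 km.

1690 km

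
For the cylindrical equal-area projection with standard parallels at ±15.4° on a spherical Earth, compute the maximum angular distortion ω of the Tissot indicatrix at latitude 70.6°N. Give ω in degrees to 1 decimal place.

Cylindrical equal-area (φ₀ = 15.4°): h = cos φ / cos 15.4° along meridians, k = cos 15.4° / cos φ along parallels; h·k = 1.
At 70.6°: h = 0.3445, k = 2.902; principal scales a = 2.902, b = 0.3445.
sin(ω/2) = (a − b)/(a + b) = 2.558/3.247 = 0.7878, so ω = 2 arcsin(0.7878) ≈ 104.0°.

104.0°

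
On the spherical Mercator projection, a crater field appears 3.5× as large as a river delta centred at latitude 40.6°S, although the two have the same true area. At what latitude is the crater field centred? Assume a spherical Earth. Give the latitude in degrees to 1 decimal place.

On Mercator, (apparent₁)/(apparent₂) = sec²φ₁ / sec²φ₂ when true areas are equal.
cos²φ₂ / cos²φ₁ = 3.5  ⇒  cos φ₁ = cos 40.6° / √3.5 = 0.7593/1.871 = 0.4058.
φ₁ = arccos(0.4058) ≈ 66.1°.

66.1°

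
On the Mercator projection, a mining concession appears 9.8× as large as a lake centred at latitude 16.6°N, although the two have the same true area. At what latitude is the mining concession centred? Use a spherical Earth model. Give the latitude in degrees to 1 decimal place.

For equal true areas on Mercator, apparent areas scale as sec²φ, so the ratio is cos²φ₂ / cos²φ₁.
cos²φ₂ / cos²φ₁ = 9.8  ⇒  cos φ₁ = cos 16.6° / √9.8 = 0.9583/3.130 = 0.3061.
φ₁ = arccos(0.3061) ≈ 72.2°.

72.2°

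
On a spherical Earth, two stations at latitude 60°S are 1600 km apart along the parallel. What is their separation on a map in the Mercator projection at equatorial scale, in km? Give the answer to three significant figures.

For Mercator, h = k = sec φ (a conformal cylindrical projection has a single point scale, 1/cos φ).
Along the parallel, k = sec 60° = 1/0.5000 = 2.000.
Map distance = 1600 × 2.000 ≈ 3200 km.

3200 km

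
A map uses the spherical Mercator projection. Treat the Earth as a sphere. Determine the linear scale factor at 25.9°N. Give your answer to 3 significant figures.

1.11

For Mercator, h = k = sec φ (a conformal cylindrical projection has a single point scale, 1/cos φ).
k = 1/cos 25.9° = 1/0.8996 = 1.112.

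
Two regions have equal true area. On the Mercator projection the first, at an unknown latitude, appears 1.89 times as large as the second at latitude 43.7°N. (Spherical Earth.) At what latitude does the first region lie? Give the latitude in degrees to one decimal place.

58.3°

For equal true areas on Mercator, apparent areas scale as sec²φ, so the ratio is cos²φ₂ / cos²φ₁.
cos²φ₂ / cos²φ₁ = 1.89  ⇒  cos φ₁ = cos 43.7° / √1.89 = 0.7230/1.375 = 0.5259.
φ₁ = arccos(0.5259) ≈ 58.3°.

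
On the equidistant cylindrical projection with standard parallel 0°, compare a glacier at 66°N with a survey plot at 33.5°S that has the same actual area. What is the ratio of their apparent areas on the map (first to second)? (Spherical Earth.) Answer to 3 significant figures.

For the equirectangular projection with φ₀ = 0 (plate carrée), h = 1 along meridians and k = sec φ along parallels.
Areal scale at 66°: h·k = 1.000 × 2.459 = 2.459.
Areal scale at 33.5°: h·k = 1.000 × 1.199 = 1.199.
Ratio = 2.459/1.199 ≈ 2.05.

2.05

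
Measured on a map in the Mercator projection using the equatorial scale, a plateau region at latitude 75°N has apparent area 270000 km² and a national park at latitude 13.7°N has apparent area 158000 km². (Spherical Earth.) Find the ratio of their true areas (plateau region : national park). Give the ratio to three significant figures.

0.121

On Mercator the areal scale is sec²φ, so true area = apparent × cos²φ.
True area of plateau region: 270000 × cos²(75°) = 270000 × 0.06699 = 18090 km².
True area of national park: 158000 × cos²(13.7°) = 158000 × 0.9439 = 149100 km².
Ratio = 18090 / 149100 ≈ 0.121.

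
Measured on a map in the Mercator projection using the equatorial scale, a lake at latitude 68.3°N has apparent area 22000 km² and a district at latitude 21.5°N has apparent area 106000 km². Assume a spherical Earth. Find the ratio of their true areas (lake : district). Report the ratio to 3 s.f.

Mercator's areal exaggeration is sec²φ; hence true area = (apparent area) · cos²φ.
True area of lake: 22000 × cos²(68.3°) = 22000 × 0.1367 = 3008 km².
True area of district: 106000 × cos²(21.5°) = 106000 × 0.8657 = 91760 km².
Ratio = 3008 / 91760 ≈ 0.0328.

0.0328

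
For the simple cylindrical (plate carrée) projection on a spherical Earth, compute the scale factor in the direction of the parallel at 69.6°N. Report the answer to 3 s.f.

2.87

Plate carrée maps x = Rλ, y = Rφ. The meridian scale is h = 1 and the parallel scale is k = 1/cos φ = sec φ.
k = 1/cos 69.6° = 1/0.3486 = 2.869.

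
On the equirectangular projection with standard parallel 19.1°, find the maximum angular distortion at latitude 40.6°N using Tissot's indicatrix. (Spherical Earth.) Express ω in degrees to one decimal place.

12.5°

The equidistant cylindrical projection with φ₀ = 19.1° has h = 1 (meridians true) and k = cos φ₀ / cos φ along parallels.
At 40.6°: h = 1.000, k = 1.245; principal scales a = 1.245, b = 1.000.
sin(ω/2) = (a − b)/(a + b) = 0.2445/2.245 = 0.1090, so ω = 2 arcsin(0.1090) ≈ 12.5°.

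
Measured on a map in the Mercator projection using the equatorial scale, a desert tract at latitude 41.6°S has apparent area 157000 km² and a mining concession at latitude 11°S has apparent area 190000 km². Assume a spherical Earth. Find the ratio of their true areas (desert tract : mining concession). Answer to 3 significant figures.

0.480

Mercator's areal exaggeration is sec²φ; hence true area = (apparent area) · cos²φ.
True area of desert tract: 157000 × cos²(41.6°) = 157000 × 0.5592 = 87790 km².
True area of mining concession: 190000 × cos²(11°) = 190000 × 0.9636 = 183100 km².
Ratio = 87790 / 183100 ≈ 0.480.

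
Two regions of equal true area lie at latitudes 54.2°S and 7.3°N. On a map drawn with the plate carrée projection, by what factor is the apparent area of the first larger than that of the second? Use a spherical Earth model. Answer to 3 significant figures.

1.70

Plate carrée maps x = Rλ, y = Rφ. The meridian scale is h = 1 and the parallel scale is k = 1/cos φ = sec φ.
Areal scale at 54.2°: h·k = 1.000 × 1.710 = 1.710.
Areal scale at 7.3°: h·k = 1.000 × 1.008 = 1.008.
Ratio = 1.710/1.008 ≈ 1.70.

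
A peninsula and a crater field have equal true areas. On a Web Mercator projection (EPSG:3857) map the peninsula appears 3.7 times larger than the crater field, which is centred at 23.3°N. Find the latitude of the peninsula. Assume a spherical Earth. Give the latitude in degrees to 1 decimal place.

On Mercator, (apparent₁)/(apparent₂) = sec²φ₁ / sec²φ₂ when true areas are equal.
cos²φ₂ / cos²φ₁ = 3.7  ⇒  cos φ₁ = cos 23.3° / √3.7 = 0.9184/1.924 = 0.4775.
φ₁ = arccos(0.4775) ≈ 61.5°.

61.5°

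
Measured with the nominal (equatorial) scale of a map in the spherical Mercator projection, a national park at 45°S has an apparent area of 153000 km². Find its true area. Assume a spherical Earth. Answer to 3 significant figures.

76500 km²

The Mercator projection is conformal; its linear scale factor is the same in every direction and equals sec φ = 1/cos φ.
Areal scale = k² = sec²φ = 1/cos²(45°) = 1/0.7071² = 2.000.
True area = apparent / (areal scale) = 153000 / 2.000 ≈ 76500 km².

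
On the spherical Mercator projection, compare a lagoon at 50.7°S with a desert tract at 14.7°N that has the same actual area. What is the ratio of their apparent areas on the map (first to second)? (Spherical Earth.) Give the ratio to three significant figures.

2.33

Mercator is conformal with k = sec φ, so areal scale = k² = sec²φ.
At 50.7°: sec²(50.7°) = 1/0.6334² = 2.493.
At 14.7°: sec²(14.7°) = 1/0.9673² = 1.069.
Ratio = 2.493/1.069 = cos²(14.7°)/cos²(50.7°) ≈ 2.33.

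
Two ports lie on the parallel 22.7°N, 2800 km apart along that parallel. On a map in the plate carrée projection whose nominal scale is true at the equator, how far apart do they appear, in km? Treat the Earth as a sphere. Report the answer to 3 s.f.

3040 km

For the equirectangular projection with φ₀ = 0 (plate carrée), h = 1 along meridians and k = sec φ along parallels.
Along the parallel, k = sec 22.7° = 1/0.9225 = 1.084.
Map distance = 2800 × 1.084 ≈ 3040 km.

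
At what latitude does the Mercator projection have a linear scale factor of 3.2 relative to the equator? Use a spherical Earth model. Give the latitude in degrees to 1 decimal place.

Mercator scale is k = sec φ = 1/cos φ.
1/cos φ = 3.2  ⇒  cos φ = 0.3125  ⇒  φ = arccos(0.3125) ≈ 71.8°.

71.8°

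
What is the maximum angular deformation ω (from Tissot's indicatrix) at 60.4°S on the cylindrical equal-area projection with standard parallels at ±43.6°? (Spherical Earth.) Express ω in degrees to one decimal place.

42.8°

A cylindrical equal-area projection with standard parallel φ₀ has meridian scale h = cos φ / cos φ₀ and parallel scale k = cos φ₀ / cos φ (so areas are preserved, h·k = 1).
At 60.4°: h = 0.6821, k = 1.466; principal scales a = 1.466, b = 0.6821.
sin(ω/2) = (a − b)/(a + b) = 0.7840/2.148 = 0.3650, so ω = 2 arcsin(0.3650) ≈ 42.8°.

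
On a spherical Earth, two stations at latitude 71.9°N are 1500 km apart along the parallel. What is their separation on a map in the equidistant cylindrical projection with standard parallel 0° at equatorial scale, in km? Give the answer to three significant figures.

4830 km

For the equirectangular projection with φ₀ = 0 (plate carrée), h = 1 along meridians and k = sec φ along parallels.
Along the parallel, k = sec 71.9° = 1/0.3107 = 3.219.
Map distance = 1500 × 3.219 ≈ 4830 km.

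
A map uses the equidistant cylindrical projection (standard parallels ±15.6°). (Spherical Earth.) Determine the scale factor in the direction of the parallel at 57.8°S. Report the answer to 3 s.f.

With standard parallel φ₀ = 15.6°, the equirectangular projection gives x = Rλ cos φ₀, y = Rφ, so h = 1 and k = cos 15.6° / cos φ.
k = cos 15.6° / cos 57.8° = 0.9632/0.5329 = 1.807.

1.81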